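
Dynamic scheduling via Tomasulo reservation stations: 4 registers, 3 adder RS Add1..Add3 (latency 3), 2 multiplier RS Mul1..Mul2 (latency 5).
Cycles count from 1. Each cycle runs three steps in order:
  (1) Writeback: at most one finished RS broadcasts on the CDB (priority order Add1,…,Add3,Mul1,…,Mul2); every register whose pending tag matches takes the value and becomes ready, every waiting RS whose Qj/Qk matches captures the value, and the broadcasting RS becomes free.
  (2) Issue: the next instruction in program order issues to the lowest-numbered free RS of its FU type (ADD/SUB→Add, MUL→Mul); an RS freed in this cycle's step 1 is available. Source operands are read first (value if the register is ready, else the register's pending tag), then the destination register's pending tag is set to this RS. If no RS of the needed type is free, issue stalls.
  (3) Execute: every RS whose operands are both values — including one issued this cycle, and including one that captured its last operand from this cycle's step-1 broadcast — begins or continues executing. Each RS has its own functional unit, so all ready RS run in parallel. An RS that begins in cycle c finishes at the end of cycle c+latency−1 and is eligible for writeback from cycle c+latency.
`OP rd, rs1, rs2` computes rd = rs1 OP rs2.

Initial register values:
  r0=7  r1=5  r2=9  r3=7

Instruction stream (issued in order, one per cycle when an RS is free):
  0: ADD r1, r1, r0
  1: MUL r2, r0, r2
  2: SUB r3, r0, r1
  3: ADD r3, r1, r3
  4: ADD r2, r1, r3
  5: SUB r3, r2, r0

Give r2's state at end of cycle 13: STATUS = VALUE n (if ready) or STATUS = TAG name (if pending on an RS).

c1: issue ADD r1<-Add1 | r0:7,r1:Add1,r2:9,r3:7
c2: issue MUL r2<-Mul1 | r0:7,r1:Add1,r2:Mul1,r3:7
c3: issue SUB r3<-Add2 | r0:7,r1:Add1,r2:Mul1,r3:Add2
c4: CDB Add1=12; issue ADD r3<-Add1 | r0:7,r1:12,r2:Mul1,r3:Add1
c5: issue ADD r2<-Add3 | r0:7,r1:12,r2:Add3,r3:Add1
c6: stall | r0:7,r1:12,r2:Add3,r3:Add1
c7: CDB Add2=-5; issue SUB r3<-Add2 | r0:7,r1:12,r2:Add3,r3:Add2
c8: CDB Mul1=63 | r0:7,r1:12,r2:Add3,r3:Add2
c9: - | r0:7,r1:12,r2:Add3,r3:Add2
c10: CDB Add1=7 | r0:7,r1:12,r2:Add3,r3:Add2
c11: - | r0:7,r1:12,r2:Add3,r3:Add2
c12: - | r0:7,r1:12,r2:Add3,r3:Add2
c13: CDB Add3=19 | r0:7,r1:12,r2:19,r3:Add2

STATUS = VALUE 19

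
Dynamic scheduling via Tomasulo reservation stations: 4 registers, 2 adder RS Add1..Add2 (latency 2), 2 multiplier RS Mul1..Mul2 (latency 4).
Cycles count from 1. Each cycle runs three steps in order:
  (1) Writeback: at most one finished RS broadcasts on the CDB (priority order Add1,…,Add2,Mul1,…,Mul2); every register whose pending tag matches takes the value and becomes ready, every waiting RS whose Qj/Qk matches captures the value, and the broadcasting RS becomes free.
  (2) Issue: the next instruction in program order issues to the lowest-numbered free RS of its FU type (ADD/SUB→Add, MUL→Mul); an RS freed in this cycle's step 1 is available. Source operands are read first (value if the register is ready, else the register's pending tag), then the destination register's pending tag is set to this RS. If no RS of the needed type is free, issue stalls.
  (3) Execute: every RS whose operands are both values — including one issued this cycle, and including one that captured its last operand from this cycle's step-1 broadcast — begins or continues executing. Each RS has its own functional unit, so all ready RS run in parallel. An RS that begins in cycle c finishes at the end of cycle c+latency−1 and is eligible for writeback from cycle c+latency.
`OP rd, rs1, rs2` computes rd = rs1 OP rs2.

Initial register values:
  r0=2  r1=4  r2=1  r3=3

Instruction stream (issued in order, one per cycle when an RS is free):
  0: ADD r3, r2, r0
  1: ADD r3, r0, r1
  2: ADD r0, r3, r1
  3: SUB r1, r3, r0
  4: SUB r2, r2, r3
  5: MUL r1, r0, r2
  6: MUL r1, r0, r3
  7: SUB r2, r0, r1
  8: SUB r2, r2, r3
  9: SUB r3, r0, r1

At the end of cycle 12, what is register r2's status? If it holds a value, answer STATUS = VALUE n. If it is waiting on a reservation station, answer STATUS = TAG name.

cycle 1: issue ADD r3<-Add1 // r0:2,r1:4,r2:1,r3:Add1
cycle 2: issue ADD r3<-Add2 // r0:2,r1:4,r2:1,r3:Add2
cycle 3: CDB Add1=3; issue ADD r0<-Add1 // r0:Add1,r1:4,r2:1,r3:Add2
cycle 4: CDB Add2=6; issue SUB r1<-Add2 // r0:Add1,r1:Add2,r2:1,r3:6
cycle 5: stall // r0:Add1,r1:Add2,r2:1,r3:6
cycle 6: CDB Add1=10; issue SUB r2<-Add1 // r0:10,r1:Add2,r2:Add1,r3:6
cycle 7: issue MUL r1<-Mul1 // r0:10,r1:Mul1,r2:Add1,r3:6
cycle 8: CDB Add1=-5; issue MUL r1<-Mul2 // r0:10,r1:Mul2,r2:-5,r3:6
cycle 9: CDB Add2=-4; issue SUB r2<-Add1 // r0:10,r1:Mul2,r2:Add1,r3:6
cycle 10: issue SUB r2<-Add2 // r0:10,r1:Mul2,r2:Add2,r3:6
cycle 11: stall // r0:10,r1:Mul2,r2:Add2,r3:6
cycle 12: CDB Mul1=-50; stall // r0:10,r1:Mul2,r2:Add2,r3:6

STATUS = TAG Add2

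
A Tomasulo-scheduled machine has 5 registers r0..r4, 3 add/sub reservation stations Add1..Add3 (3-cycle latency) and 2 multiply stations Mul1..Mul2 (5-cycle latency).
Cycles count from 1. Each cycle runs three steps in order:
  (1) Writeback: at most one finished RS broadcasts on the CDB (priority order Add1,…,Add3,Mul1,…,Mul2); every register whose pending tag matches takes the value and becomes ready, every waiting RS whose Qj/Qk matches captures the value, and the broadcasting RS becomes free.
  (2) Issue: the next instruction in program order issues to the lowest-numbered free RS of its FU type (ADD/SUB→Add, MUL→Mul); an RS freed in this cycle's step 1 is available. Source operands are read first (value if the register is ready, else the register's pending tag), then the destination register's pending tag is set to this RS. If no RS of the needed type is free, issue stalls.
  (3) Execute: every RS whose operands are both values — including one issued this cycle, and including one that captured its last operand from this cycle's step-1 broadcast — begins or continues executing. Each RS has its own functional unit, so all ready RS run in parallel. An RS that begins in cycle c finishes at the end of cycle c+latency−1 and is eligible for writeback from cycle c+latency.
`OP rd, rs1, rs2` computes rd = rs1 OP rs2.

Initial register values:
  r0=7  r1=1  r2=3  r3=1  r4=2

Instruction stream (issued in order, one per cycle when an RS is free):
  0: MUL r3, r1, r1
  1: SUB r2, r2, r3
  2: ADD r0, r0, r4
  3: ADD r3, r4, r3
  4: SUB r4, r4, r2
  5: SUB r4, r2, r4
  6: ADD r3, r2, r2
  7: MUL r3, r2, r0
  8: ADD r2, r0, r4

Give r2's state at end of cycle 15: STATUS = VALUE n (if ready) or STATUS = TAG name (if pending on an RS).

  c1: issue MUL r3<-Mul1  regs: r0:7,r1:1,r2:3,r3:Mul1,r4:2
  c2: issue SUB r2<-Add1  regs: r0:7,r1:1,r2:Add1,r3:Mul1,r4:2
  c3: issue ADD r0<-Add2  regs: r0:Add2,r1:1,r2:Add1,r3:Mul1,r4:2
  c4: issue ADD r3<-Add3  regs: r0:Add2,r1:1,r2:Add1,r3:Add3,r4:2
  c5: stall  regs: r0:Add2,r1:1,r2:Add1,r3:Add3,r4:2
  c6: CDB Add2=9; issue SUB r4<-Add2  regs: r0:9,r1:1,r2:Add1,r3:Add3,r4:Add2
  c7: CDB Mul1=1; stall  regs: r0:9,r1:1,r2:Add1,r3:Add3,r4:Add2
  c8: stall  regs: r0:9,r1:1,r2:Add1,r3:Add3,r4:Add2
  c9: stall  regs: r0:9,r1:1,r2:Add1,r3:Add3,r4:Add2
  c10: CDB Add1=2; issue SUB r4<-Add1  regs: r0:9,r1:1,r2:2,r3:Add3,r4:Add1
  c11: CDB Add3=3; issue ADD r3<-Add3  regs: r0:9,r1:1,r2:2,r3:Add3,r4:Add1
  c12: issue MUL r3<-Mul1  regs: r0:9,r1:1,r2:2,r3:Mul1,r4:Add1
  c13: CDB Add2=0; issue ADD r2<-Add2  regs: r0:9,r1:1,r2:Add2,r3:Mul1,r4:Add1
  c14: CDB Add3=4  regs: r0:9,r1:1,r2:Add2,r3:Mul1,r4:Add1
  c15: -  regs: r0:9,r1:1,r2:Add2,r3:Mul1,r4:Add1

STATUS = TAG Add2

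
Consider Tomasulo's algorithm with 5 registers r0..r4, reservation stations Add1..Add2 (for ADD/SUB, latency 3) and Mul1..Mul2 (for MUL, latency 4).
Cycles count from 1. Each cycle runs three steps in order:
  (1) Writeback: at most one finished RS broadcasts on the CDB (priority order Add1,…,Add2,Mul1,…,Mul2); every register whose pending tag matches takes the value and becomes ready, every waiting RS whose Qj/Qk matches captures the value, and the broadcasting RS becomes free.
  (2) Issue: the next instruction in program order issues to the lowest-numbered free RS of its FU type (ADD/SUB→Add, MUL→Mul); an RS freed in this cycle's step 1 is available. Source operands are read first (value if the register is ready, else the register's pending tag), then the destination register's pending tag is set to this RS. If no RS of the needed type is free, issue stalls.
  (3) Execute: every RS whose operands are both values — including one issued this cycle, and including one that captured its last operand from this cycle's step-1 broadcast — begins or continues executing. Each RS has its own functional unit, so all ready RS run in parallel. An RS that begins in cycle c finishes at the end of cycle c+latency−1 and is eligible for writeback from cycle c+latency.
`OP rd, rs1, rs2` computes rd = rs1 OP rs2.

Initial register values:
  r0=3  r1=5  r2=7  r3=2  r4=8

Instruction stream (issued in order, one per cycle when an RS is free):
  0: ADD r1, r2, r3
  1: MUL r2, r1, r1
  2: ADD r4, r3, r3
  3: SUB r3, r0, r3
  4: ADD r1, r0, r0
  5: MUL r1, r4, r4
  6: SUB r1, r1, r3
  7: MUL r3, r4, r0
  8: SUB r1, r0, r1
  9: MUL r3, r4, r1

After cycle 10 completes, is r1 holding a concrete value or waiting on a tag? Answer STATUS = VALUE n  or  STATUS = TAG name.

  c1: issue ADD r1<-Add1  regs: r0:3,r1:Add1,r2:7,r3:2,r4:8
  c2: issue MUL r2<-Mul1  regs: r0:3,r1:Add1,r2:Mul1,r3:2,r4:8
  c3: issue ADD r4<-Add2  regs: r0:3,r1:Add1,r2:Mul1,r3:2,r4:Add2
  c4: CDB Add1=9; issue SUB r3<-Add1  regs: r0:3,r1:9,r2:Mul1,r3:Add1,r4:Add2
  c5: stall  regs: r0:3,r1:9,r2:Mul1,r3:Add1,r4:Add2
  c6: CDB Add2=4; issue ADD r1<-Add2  regs: r0:3,r1:Add2,r2:Mul1,r3:Add1,r4:4
  c7: CDB Add1=1; issue MUL r1<-Mul2  regs: r0:3,r1:Mul2,r2:Mul1,r3:1,r4:4
  c8: CDB Mul1=81; issue SUB r1<-Add1  regs: r0:3,r1:Add1,r2:81,r3:1,r4:4
  c9: CDB Add2=6; issue MUL r3<-Mul1  regs: r0:3,r1:Add1,r2:81,r3:Mul1,r4:4
  c10: issue SUB r1<-Add2  regs: r0:3,r1:Add2,r2:81,r3:Mul1,r4:4

STATUS = TAG Add2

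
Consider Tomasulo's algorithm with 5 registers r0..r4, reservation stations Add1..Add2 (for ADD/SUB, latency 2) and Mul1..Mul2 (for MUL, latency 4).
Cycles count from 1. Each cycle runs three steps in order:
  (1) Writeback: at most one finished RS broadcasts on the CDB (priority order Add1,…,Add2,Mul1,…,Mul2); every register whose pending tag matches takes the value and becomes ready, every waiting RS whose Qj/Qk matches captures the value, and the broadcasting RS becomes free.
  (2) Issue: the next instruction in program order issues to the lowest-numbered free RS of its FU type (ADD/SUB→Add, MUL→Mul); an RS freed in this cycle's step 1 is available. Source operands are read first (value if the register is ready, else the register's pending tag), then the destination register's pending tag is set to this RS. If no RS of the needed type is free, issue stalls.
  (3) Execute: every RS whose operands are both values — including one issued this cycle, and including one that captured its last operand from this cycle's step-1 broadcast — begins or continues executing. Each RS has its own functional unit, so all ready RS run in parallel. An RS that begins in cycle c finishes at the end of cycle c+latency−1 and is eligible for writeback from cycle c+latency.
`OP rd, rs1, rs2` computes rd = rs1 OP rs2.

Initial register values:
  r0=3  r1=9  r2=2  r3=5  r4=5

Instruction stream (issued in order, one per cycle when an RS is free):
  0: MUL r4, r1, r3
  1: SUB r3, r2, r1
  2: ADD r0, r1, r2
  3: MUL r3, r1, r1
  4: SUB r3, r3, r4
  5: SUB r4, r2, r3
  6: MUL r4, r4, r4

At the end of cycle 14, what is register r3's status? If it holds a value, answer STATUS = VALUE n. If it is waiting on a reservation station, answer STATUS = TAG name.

c1: issue MUL r4<-Mul1 | r0:3,r1:9,r2:2,r3:5,r4:Mul1
c2: issue SUB r3<-Add1 | r0:3,r1:9,r2:2,r3:Add1,r4:Mul1
c3: issue ADD r0<-Add2 | r0:Add2,r1:9,r2:2,r3:Add1,r4:Mul1
c4: CDB Add1=-7; issue MUL r3<-Mul2 | r0:Add2,r1:9,r2:2,r3:Mul2,r4:Mul1
c5: CDB Add2=11; issue SUB r3<-Add1 | r0:11,r1:9,r2:2,r3:Add1,r4:Mul1
c6: CDB Mul1=45; issue SUB r4<-Add2 | r0:11,r1:9,r2:2,r3:Add1,r4:Add2
c7: issue MUL r4<-Mul1 | r0:11,r1:9,r2:2,r3:Add1,r4:Mul1
c8: CDB Mul2=81 | r0:11,r1:9,r2:2,r3:Add1,r4:Mul1
c9: - | r0:11,r1:9,r2:2,r3:Add1,r4:Mul1
c10: CDB Add1=36 | r0:11,r1:9,r2:2,r3:36,r4:Mul1
c11: - | r0:11,r1:9,r2:2,r3:36,r4:Mul1
c12: CDB Add2=-34 | r0:11,r1:9,r2:2,r3:36,r4:Mul1
c13: - | r0:11,r1:9,r2:2,r3:36,r4:Mul1
c14: - | r0:11,r1:9,r2:2,r3:36,r4:Mul1

STATUS = VALUE 36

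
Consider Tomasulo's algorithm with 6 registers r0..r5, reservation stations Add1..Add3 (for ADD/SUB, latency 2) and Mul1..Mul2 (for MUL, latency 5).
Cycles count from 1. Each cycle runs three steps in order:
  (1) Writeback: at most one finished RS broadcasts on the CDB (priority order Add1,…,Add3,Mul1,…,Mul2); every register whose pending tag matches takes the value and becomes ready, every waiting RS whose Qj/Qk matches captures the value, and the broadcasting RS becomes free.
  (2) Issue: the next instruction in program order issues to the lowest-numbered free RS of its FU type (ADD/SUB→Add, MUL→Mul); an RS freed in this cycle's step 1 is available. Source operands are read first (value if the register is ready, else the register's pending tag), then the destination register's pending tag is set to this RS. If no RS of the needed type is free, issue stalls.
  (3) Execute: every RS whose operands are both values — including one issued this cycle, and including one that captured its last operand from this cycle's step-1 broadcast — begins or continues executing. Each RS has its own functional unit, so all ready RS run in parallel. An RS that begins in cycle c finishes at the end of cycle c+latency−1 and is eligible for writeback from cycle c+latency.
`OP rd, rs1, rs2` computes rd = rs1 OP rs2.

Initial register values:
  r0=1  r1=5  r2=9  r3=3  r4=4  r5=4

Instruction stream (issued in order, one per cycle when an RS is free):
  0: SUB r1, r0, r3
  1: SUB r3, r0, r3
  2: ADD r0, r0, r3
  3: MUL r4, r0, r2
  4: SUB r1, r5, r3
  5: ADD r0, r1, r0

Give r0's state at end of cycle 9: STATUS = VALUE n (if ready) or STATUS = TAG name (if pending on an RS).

cycle 1: issue SUB r1<-Add1 // r0:1,r1:Add1,r2:9,r3:3,r4:4,r5:4
cycle 2: issue SUB r3<-Add2 // r0:1,r1:Add1,r2:9,r3:Add2,r4:4,r5:4
cycle 3: CDB Add1=-2; issue ADD r0<-Add1 // r0:Add1,r1:-2,r2:9,r3:Add2,r4:4,r5:4
cycle 4: CDB Add2=-2; issue MUL r4<-Mul1 // r0:Add1,r1:-2,r2:9,r3:-2,r4:Mul1,r5:4
cycle 5: issue SUB r1<-Add2 // r0:Add1,r1:Add2,r2:9,r3:-2,r4:Mul1,r5:4
cycle 6: CDB Add1=-1; issue ADD r0<-Add1 // r0:Add1,r1:Add2,r2:9,r3:-2,r4:Mul1,r5:4
cycle 7: CDB Add2=6 // r0:Add1,r1:6,r2:9,r3:-2,r4:Mul1,r5:4
cycle 8: - // r0:Add1,r1:6,r2:9,r3:-2,r4:Mul1,r5:4
cycle 9: CDB Add1=5 // r0:5,r1:6,r2:9,r3:-2,r4:Mul1,r5:4

STATUS = VALUE 5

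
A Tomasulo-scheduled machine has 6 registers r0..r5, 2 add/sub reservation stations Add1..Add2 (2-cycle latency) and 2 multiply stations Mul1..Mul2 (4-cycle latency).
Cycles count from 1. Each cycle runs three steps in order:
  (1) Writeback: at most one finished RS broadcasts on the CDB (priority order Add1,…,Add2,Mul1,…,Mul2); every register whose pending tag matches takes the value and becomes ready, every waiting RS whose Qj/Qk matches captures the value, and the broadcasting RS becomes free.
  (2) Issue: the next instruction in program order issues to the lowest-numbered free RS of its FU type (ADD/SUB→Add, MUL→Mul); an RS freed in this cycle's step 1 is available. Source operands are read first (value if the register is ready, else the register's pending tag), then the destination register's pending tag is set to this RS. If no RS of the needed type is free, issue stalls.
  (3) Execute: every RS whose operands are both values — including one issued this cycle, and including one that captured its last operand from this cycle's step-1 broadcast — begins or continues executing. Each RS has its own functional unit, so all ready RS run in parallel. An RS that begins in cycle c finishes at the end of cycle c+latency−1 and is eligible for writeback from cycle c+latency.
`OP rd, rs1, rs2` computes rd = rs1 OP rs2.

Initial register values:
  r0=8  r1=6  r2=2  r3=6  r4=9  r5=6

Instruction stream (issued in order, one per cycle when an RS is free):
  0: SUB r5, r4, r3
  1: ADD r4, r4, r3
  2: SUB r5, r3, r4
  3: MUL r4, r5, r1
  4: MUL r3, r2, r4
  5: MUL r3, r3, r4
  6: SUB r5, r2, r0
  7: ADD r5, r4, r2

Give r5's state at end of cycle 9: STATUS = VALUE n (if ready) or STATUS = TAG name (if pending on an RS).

  c1: issue SUB r5<-Add1  regs: r0:8,r1:6,r2:2,r3:6,r4:9,r5:Add1
  c2: issue ADD r4<-Add2  regs: r0:8,r1:6,r2:2,r3:6,r4:Add2,r5:Add1
  c3: CDB Add1=3; issue SUB r5<-Add1  regs: r0:8,r1:6,r2:2,r3:6,r4:Add2,r5:Add1
  c4: CDB Add2=15; issue MUL r4<-Mul1  regs: r0:8,r1:6,r2:2,r3:6,r4:Mul1,r5:Add1
  c5: issue MUL r3<-Mul2  regs: r0:8,r1:6,r2:2,r3:Mul2,r4:Mul1,r5:Add1
  c6: CDB Add1=-9; stall  regs: r0:8,r1:6,r2:2,r3:Mul2,r4:Mul1,r5:-9
  c7: stall  regs: r0:8,r1:6,r2:2,r3:Mul2,r4:Mul1,r5:-9
  c8: stall  regs: r0:8,r1:6,r2:2,r3:Mul2,r4:Mul1,r5:-9
  c9: stall  regs: r0:8,r1:6,r2:2,r3:Mul2,r4:Mul1,r5:-9

STATUS = VALUE -9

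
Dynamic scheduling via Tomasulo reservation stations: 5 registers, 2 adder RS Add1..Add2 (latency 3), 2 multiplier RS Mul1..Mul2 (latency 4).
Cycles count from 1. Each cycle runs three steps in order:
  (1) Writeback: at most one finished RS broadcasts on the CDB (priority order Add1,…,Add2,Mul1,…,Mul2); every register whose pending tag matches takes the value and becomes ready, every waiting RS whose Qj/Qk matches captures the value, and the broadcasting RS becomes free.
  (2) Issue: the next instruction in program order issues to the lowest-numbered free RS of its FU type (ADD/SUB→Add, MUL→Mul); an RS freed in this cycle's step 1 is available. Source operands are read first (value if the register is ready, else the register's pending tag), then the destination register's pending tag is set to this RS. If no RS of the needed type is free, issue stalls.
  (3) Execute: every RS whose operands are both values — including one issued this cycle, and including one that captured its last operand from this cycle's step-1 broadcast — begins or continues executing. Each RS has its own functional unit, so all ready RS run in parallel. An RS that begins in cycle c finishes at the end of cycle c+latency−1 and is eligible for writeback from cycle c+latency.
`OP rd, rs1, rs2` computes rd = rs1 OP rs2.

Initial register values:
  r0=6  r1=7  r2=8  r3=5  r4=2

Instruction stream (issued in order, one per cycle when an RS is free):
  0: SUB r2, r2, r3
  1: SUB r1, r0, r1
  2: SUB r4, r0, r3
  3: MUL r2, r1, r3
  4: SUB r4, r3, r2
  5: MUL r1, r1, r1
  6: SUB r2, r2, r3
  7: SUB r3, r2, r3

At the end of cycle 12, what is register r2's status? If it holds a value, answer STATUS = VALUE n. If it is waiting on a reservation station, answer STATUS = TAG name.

STATUS = VALUE -10

  c1: issue SUB r2<-Add1  regs: r0:6,r1:7,r2:Add1,r3:5,r4:2
  c2: issue SUB r1<-Add2  regs: r0:6,r1:Add2,r2:Add1,r3:5,r4:2
  c3: stall  regs: r0:6,r1:Add2,r2:Add1,r3:5,r4:2
  c4: CDB Add1=3; issue SUB r4<-Add1  regs: r0:6,r1:Add2,r2:3,r3:5,r4:Add1
  c5: CDB Add2=-1; issue MUL r2<-Mul1  regs: r0:6,r1:-1,r2:Mul1,r3:5,r4:Add1
  c6: issue SUB r4<-Add2  regs: r0:6,r1:-1,r2:Mul1,r3:5,r4:Add2
  c7: CDB Add1=1; issue MUL r1<-Mul2  regs: r0:6,r1:Mul2,r2:Mul1,r3:5,r4:Add2
  c8: issue SUB r2<-Add1  regs: r0:6,r1:Mul2,r2:Add1,r3:5,r4:Add2
  c9: CDB Mul1=-5; stall  regs: r0:6,r1:Mul2,r2:Add1,r3:5,r4:Add2
  c10: stall  regs: r0:6,r1:Mul2,r2:Add1,r3:5,r4:Add2
  c11: CDB Mul2=1; stall  regs: r0:6,r1:1,r2:Add1,r3:5,r4:Add2
  c12: CDB Add1=-10; issue SUB r3<-Add1  regs: r0:6,r1:1,r2:-10,r3:Add1,r4:Add2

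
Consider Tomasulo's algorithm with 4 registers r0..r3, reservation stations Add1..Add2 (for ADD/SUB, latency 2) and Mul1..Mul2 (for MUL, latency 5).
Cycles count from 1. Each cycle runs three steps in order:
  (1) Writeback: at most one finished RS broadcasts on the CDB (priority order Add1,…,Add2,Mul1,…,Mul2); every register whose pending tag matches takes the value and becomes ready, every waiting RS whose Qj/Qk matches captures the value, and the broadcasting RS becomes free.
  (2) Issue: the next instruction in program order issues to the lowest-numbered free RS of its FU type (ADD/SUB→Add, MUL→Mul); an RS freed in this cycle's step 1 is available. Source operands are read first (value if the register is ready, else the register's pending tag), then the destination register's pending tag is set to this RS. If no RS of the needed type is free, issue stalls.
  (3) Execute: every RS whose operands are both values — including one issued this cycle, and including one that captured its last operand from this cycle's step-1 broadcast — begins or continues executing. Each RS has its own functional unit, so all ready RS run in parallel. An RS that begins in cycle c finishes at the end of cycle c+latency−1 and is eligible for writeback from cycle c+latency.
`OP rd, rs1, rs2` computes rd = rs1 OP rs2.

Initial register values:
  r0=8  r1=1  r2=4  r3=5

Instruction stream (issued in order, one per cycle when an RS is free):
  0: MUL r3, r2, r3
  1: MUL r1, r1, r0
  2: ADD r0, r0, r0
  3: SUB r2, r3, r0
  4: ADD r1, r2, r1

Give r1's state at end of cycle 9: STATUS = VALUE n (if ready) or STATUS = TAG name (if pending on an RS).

c1: issue MUL r3<-Mul1 | r0:8,r1:1,r2:4,r3:Mul1
c2: issue MUL r1<-Mul2 | r0:8,r1:Mul2,r2:4,r3:Mul1
c3: issue ADD r0<-Add1 | r0:Add1,r1:Mul2,r2:4,r3:Mul1
c4: issue SUB r2<-Add2 | r0:Add1,r1:Mul2,r2:Add2,r3:Mul1
c5: CDB Add1=16; issue ADD r1<-Add1 | r0:16,r1:Add1,r2:Add2,r3:Mul1
c6: CDB Mul1=20 | r0:16,r1:Add1,r2:Add2,r3:20
c7: CDB Mul2=8 | r0:16,r1:Add1,r2:Add2,r3:20
c8: CDB Add2=4 | r0:16,r1:Add1,r2:4,r3:20
c9: - | r0:16,r1:Add1,r2:4,r3:20

STATUS = TAG Add1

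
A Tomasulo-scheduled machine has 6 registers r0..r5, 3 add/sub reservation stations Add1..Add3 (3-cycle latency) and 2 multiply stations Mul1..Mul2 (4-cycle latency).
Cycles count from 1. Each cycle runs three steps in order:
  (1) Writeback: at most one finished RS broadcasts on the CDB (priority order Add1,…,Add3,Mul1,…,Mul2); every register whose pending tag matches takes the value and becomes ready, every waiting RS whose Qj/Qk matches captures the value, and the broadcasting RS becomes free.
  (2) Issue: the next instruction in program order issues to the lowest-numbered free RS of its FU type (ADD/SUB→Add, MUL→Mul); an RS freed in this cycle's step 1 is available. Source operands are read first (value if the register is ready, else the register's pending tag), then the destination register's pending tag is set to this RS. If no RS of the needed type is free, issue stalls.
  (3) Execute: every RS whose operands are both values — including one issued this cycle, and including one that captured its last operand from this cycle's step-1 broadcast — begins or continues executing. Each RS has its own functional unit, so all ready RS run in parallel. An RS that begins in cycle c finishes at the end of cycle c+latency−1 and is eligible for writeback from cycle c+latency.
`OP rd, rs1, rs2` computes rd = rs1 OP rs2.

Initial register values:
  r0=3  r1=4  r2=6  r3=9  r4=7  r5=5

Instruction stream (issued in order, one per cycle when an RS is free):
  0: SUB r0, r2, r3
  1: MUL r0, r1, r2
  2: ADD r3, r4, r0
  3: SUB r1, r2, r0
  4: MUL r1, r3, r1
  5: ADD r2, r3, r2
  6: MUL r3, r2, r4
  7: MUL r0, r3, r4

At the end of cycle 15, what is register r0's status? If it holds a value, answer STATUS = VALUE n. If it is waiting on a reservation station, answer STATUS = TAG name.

c1: issue SUB r0<-Add1 | r0:Add1,r1:4,r2:6,r3:9,r4:7,r5:5
c2: issue MUL r0<-Mul1 | r0:Mul1,r1:4,r2:6,r3:9,r4:7,r5:5
c3: issue ADD r3<-Add2 | r0:Mul1,r1:4,r2:6,r3:Add2,r4:7,r5:5
c4: CDB Add1=-3; issue SUB r1<-Add1 | r0:Mul1,r1:Add1,r2:6,r3:Add2,r4:7,r5:5
c5: issue MUL r1<-Mul2 | r0:Mul1,r1:Mul2,r2:6,r3:Add2,r4:7,r5:5
c6: CDB Mul1=24; issue ADD r2<-Add3 | r0:24,r1:Mul2,r2:Add3,r3:Add2,r4:7,r5:5
c7: issue MUL r3<-Mul1 | r0:24,r1:Mul2,r2:Add3,r3:Mul1,r4:7,r5:5
c8: stall | r0:24,r1:Mul2,r2:Add3,r3:Mul1,r4:7,r5:5
c9: CDB Add1=-18; stall | r0:24,r1:Mul2,r2:Add3,r3:Mul1,r4:7,r5:5
c10: CDB Add2=31; stall | r0:24,r1:Mul2,r2:Add3,r3:Mul1,r4:7,r5:5
c11: stall | r0:24,r1:Mul2,r2:Add3,r3:Mul1,r4:7,r5:5
c12: stall | r0:24,r1:Mul2,r2:Add3,r3:Mul1,r4:7,r5:5
c13: CDB Add3=37; stall | r0:24,r1:Mul2,r2:37,r3:Mul1,r4:7,r5:5
c14: CDB Mul2=-558; issue MUL r0<-Mul2 | r0:Mul2,r1:-558,r2:37,r3:Mul1,r4:7,r5:5
c15: - | r0:Mul2,r1:-558,r2:37,r3:Mul1,r4:7,r5:5

STATUS = TAG Mul2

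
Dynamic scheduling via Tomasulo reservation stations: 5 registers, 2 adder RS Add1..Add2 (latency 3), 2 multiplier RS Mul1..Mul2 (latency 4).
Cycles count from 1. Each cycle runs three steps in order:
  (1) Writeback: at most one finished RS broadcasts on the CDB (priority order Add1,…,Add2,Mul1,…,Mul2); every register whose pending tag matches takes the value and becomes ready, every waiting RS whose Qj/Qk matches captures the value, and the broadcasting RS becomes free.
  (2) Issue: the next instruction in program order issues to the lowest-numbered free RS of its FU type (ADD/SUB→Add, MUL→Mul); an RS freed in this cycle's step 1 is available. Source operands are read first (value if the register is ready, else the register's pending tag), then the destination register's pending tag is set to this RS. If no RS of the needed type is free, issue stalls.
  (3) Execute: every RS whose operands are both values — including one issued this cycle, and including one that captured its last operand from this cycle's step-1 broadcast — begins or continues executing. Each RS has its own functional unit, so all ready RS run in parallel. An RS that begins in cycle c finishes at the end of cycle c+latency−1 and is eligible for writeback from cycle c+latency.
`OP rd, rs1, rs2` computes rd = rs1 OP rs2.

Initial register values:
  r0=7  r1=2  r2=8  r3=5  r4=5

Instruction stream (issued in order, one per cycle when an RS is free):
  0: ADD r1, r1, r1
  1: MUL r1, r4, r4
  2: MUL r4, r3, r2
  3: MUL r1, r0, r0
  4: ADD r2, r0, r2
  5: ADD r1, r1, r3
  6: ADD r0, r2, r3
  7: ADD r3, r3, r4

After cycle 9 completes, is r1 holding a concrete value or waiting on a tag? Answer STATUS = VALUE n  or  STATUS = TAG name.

STATUS = TAG Add2

  c1: issue ADD r1<-Add1  regs: r0:7,r1:Add1,r2:8,r3:5,r4:5
  c2: issue MUL r1<-Mul1  regs: r0:7,r1:Mul1,r2:8,r3:5,r4:5
  c3: issue MUL r4<-Mul2  regs: r0:7,r1:Mul1,r2:8,r3:5,r4:Mul2
  c4: CDB Add1=4; stall  regs: r0:7,r1:Mul1,r2:8,r3:5,r4:Mul2
  c5: stall  regs: r0:7,r1:Mul1,r2:8,r3:5,r4:Mul2
  c6: CDB Mul1=25; issue MUL r1<-Mul1  regs: r0:7,r1:Mul1,r2:8,r3:5,r4:Mul2
  c7: CDB Mul2=40; issue ADD r2<-Add1  regs: r0:7,r1:Mul1,r2:Add1,r3:5,r4:40
  c8: issue ADD r1<-Add2  regs: r0:7,r1:Add2,r2:Add1,r3:5,r4:40
  c9: stall  regs: r0:7,r1:Add2,r2:Add1,r3:5,r4:40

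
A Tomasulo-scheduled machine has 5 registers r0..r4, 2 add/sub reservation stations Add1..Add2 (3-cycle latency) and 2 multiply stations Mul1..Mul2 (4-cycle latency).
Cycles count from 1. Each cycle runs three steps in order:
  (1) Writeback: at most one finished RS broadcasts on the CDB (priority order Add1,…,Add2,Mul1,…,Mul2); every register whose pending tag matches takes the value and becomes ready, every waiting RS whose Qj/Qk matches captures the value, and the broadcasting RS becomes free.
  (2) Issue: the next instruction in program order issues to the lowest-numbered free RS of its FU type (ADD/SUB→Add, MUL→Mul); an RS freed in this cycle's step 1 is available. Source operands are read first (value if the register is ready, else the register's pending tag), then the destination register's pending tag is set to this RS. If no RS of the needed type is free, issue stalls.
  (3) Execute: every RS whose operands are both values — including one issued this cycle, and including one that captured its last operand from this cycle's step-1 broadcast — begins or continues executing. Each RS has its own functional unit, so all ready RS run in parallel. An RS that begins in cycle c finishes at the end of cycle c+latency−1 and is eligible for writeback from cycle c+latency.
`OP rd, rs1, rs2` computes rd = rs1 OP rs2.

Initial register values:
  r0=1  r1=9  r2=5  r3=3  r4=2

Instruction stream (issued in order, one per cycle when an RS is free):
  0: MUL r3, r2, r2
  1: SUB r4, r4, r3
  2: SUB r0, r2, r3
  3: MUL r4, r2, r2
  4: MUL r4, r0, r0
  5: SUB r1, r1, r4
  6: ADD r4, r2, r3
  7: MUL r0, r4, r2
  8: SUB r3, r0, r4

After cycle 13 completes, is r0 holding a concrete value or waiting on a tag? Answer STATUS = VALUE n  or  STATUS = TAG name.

STATUS = TAG Mul2

c1: issue MUL r3<-Mul1 | r0:1,r1:9,r2:5,r3:Mul1,r4:2
c2: issue SUB r4<-Add1 | r0:1,r1:9,r2:5,r3:Mul1,r4:Add1
c3: issue SUB r0<-Add2 | r0:Add2,r1:9,r2:5,r3:Mul1,r4:Add1
c4: issue MUL r4<-Mul2 | r0:Add2,r1:9,r2:5,r3:Mul1,r4:Mul2
c5: CDB Mul1=25; issue MUL r4<-Mul1 | r0:Add2,r1:9,r2:5,r3:25,r4:Mul1
c6: stall | r0:Add2,r1:9,r2:5,r3:25,r4:Mul1
c7: stall | r0:Add2,r1:9,r2:5,r3:25,r4:Mul1
c8: CDB Add1=-23; issue SUB r1<-Add1 | r0:Add2,r1:Add1,r2:5,r3:25,r4:Mul1
c9: CDB Add2=-20; issue ADD r4<-Add2 | r0:-20,r1:Add1,r2:5,r3:25,r4:Add2
c10: CDB Mul2=25; issue MUL r0<-Mul2 | r0:Mul2,r1:Add1,r2:5,r3:25,r4:Add2
c11: stall | r0:Mul2,r1:Add1,r2:5,r3:25,r4:Add2
c12: CDB Add2=30; issue SUB r3<-Add2 | r0:Mul2,r1:Add1,r2:5,r3:Add2,r4:30
c13: CDB Mul1=400 | r0:Mul2,r1:Add1,r2:5,r3:Add2,r4:30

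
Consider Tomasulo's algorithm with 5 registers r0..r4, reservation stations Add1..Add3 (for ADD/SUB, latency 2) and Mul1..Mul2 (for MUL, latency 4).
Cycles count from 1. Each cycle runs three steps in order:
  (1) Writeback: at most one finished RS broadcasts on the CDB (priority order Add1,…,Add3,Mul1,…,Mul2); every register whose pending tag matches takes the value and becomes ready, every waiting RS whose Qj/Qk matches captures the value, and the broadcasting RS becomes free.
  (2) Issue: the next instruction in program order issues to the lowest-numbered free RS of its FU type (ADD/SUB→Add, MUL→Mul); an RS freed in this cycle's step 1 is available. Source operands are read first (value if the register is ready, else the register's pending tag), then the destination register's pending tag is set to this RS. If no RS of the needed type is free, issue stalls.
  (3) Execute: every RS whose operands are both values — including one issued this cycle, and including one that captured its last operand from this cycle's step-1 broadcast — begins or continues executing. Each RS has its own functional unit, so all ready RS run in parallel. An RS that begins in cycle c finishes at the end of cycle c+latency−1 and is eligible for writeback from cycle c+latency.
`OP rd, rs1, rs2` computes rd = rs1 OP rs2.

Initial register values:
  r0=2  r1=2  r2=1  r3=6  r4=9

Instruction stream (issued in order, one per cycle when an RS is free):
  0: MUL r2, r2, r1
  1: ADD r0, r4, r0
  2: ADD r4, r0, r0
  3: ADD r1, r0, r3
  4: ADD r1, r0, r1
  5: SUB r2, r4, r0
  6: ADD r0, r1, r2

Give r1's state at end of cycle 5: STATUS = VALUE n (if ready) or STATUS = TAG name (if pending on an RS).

cycle 1: issue MUL r2<-Mul1 // r0:2,r1:2,r2:Mul1,r3:6,r4:9
cycle 2: issue ADD r0<-Add1 // r0:Add1,r1:2,r2:Mul1,r3:6,r4:9
cycle 3: issue ADD r4<-Add2 // r0:Add1,r1:2,r2:Mul1,r3:6,r4:Add2
cycle 4: CDB Add1=11; issue ADD r1<-Add1 // r0:11,r1:Add1,r2:Mul1,r3:6,r4:Add2
cycle 5: CDB Mul1=2; issue ADD r1<-Add3 // r0:11,r1:Add3,r2:2,r3:6,r4:Add2

STATUS = TAG Add3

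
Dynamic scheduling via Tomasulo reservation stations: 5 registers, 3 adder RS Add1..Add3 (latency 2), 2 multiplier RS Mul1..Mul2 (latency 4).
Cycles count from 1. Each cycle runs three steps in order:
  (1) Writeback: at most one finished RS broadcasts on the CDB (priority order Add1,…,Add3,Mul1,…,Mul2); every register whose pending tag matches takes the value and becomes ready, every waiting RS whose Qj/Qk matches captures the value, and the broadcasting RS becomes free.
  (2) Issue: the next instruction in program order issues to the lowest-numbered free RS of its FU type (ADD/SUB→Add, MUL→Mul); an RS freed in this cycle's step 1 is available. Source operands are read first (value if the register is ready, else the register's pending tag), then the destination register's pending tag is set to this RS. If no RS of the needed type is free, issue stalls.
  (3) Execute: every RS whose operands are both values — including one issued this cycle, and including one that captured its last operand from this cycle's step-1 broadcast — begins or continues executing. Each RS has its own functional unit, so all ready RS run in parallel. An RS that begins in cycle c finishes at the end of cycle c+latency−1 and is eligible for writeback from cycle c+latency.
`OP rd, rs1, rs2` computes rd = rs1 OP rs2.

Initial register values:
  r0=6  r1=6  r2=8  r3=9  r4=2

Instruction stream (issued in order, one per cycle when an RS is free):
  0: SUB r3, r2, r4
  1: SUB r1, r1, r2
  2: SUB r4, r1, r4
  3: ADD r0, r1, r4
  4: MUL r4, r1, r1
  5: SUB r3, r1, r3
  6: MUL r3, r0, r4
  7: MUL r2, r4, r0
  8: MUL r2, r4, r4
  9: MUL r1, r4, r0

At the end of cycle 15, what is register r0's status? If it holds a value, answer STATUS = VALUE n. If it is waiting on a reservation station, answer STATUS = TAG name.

STATUS = VALUE -6

cycle 1: issue SUB r3<-Add1 // r0:6,r1:6,r2:8,r3:Add1,r4:2
cycle 2: issue SUB r1<-Add2 // r0:6,r1:Add2,r2:8,r3:Add1,r4:2
cycle 3: CDB Add1=6; issue SUB r4<-Add1 // r0:6,r1:Add2,r2:8,r3:6,r4:Add1
cycle 4: CDB Add2=-2; issue ADD r0<-Add2 // r0:Add2,r1:-2,r2:8,r3:6,r4:Add1
cycle 5: issue MUL r4<-Mul1 // r0:Add2,r1:-2,r2:8,r3:6,r4:Mul1
cycle 6: CDB Add1=-4; issue SUB r3<-Add1 // r0:Add2,r1:-2,r2:8,r3:Add1,r4:Mul1
cycle 7: issue MUL r3<-Mul2 // r0:Add2,r1:-2,r2:8,r3:Mul2,r4:Mul1
cycle 8: CDB Add1=-8; stall // r0:Add2,r1:-2,r2:8,r3:Mul2,r4:Mul1
cycle 9: CDB Add2=-6; stall // r0:-6,r1:-2,r2:8,r3:Mul2,r4:Mul1
cycle 10: CDB Mul1=4; issue MUL r2<-Mul1 // r0:-6,r1:-2,r2:Mul1,r3:Mul2,r4:4
cycle 11: stall // r0:-6,r1:-2,r2:Mul1,r3:Mul2,r4:4
cycle 12: stall // r0:-6,r1:-2,r2:Mul1,r3:Mul2,r4:4
cycle 13: stall // r0:-6,r1:-2,r2:Mul1,r3:Mul2,r4:4
cycle 14: CDB Mul1=-24; issue MUL r2<-Mul1 // r0:-6,r1:-2,r2:Mul1,r3:Mul2,r4:4
cycle 15: CDB Mul2=-24; issue MUL r1<-Mul2 // r0:-6,r1:Mul2,r2:Mul1,r3:-24,r4:4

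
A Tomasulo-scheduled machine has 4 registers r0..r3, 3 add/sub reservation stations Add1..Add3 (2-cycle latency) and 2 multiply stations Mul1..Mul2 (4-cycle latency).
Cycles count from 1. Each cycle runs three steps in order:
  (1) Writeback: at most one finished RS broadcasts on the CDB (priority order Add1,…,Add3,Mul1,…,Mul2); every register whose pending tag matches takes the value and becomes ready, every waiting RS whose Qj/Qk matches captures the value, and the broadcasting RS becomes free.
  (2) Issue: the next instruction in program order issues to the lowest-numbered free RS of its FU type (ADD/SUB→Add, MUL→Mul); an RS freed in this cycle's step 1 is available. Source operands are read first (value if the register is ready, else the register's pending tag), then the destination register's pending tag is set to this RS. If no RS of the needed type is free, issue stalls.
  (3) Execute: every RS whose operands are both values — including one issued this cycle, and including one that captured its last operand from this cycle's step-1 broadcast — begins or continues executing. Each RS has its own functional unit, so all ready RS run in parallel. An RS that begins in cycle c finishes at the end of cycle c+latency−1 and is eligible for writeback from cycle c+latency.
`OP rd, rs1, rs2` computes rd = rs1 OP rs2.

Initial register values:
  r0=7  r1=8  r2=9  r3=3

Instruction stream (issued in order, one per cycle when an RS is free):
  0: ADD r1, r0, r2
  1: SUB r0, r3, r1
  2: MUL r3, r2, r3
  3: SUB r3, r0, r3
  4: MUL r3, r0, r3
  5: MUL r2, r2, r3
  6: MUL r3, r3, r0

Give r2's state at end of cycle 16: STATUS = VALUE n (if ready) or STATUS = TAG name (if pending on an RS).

STATUS = TAG Mul1

c1: issue ADD r1<-Add1 | r0:7,r1:Add1,r2:9,r3:3
c2: issue SUB r0<-Add2 | r0:Add2,r1:Add1,r2:9,r3:3
c3: CDB Add1=16; issue MUL r3<-Mul1 | r0:Add2,r1:16,r2:9,r3:Mul1
c4: issue SUB r3<-Add1 | r0:Add2,r1:16,r2:9,r3:Add1
c5: CDB Add2=-13; issue MUL r3<-Mul2 | r0:-13,r1:16,r2:9,r3:Mul2
c6: stall | r0:-13,r1:16,r2:9,r3:Mul2
c7: CDB Mul1=27; issue MUL r2<-Mul1 | r0:-13,r1:16,r2:Mul1,r3:Mul2
c8: stall | r0:-13,r1:16,r2:Mul1,r3:Mul2
c9: CDB Add1=-40; stall | r0:-13,r1:16,r2:Mul1,r3:Mul2
c10: stall | r0:-13,r1:16,r2:Mul1,r3:Mul2
c11: stall | r0:-13,r1:16,r2:Mul1,r3:Mul2
c12: stall | r0:-13,r1:16,r2:Mul1,r3:Mul2
c13: CDB Mul2=520; issue MUL r3<-Mul2 | r0:-13,r1:16,r2:Mul1,r3:Mul2
c14: - | r0:-13,r1:16,r2:Mul1,r3:Mul2
c15: - | r0:-13,r1:16,r2:Mul1,r3:Mul2
c16: - | r0:-13,r1:16,r2:Mul1,r3:Mul2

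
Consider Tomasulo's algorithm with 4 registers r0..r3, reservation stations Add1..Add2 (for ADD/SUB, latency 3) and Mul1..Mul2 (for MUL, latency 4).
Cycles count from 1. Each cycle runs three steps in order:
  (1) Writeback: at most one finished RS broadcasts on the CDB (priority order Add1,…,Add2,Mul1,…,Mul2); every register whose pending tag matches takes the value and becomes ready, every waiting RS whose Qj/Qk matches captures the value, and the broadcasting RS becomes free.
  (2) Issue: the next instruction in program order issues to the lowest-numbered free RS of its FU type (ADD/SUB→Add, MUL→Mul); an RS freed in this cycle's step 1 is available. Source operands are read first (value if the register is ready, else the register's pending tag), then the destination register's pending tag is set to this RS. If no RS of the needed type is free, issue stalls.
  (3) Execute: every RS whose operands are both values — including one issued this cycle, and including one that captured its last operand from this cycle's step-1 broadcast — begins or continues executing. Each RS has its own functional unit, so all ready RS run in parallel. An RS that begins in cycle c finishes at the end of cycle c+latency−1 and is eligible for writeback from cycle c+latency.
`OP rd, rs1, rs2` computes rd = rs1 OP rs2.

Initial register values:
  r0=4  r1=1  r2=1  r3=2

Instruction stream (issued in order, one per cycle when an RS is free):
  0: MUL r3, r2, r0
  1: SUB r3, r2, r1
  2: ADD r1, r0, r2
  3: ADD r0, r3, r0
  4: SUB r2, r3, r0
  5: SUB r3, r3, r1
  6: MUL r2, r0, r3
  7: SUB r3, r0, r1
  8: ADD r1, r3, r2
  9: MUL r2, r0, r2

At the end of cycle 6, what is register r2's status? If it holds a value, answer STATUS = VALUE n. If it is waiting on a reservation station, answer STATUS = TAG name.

  c1: issue MUL r3<-Mul1  regs: r0:4,r1:1,r2:1,r3:Mul1
  c2: issue SUB r3<-Add1  regs: r0:4,r1:1,r2:1,r3:Add1
  c3: issue ADD r1<-Add2  regs: r0:4,r1:Add2,r2:1,r3:Add1
  c4: stall  regs: r0:4,r1:Add2,r2:1,r3:Add1
  c5: CDB Add1=0; issue ADD r0<-Add1  regs: r0:Add1,r1:Add2,r2:1,r3:0
  c6: CDB Add2=5; issue SUB r2<-Add2  regs: r0:Add1,r1:5,r2:Add2,r3:0

STATUS = TAG Add2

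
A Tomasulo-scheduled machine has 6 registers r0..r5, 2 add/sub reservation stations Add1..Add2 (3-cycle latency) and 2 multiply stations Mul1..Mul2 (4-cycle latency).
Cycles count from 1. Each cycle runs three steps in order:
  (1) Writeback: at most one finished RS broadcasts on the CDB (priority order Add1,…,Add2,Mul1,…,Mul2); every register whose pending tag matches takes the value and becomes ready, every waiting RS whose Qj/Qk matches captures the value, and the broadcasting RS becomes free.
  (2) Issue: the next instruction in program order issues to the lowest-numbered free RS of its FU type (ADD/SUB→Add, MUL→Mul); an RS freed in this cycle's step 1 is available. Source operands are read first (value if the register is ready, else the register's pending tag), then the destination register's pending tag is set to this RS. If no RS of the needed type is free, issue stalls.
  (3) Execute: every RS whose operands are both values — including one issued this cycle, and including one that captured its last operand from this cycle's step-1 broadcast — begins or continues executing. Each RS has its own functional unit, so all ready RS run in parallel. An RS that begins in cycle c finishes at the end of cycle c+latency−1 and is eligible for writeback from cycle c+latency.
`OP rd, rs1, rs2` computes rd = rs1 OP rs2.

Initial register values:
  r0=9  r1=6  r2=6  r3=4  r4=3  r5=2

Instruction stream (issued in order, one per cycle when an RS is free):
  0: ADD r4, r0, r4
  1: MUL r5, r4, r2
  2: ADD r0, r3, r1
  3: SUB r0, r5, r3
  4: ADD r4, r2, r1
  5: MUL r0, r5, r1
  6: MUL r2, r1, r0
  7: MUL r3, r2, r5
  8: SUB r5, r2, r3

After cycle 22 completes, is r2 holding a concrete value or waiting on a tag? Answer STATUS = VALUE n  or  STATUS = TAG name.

cycle 1: issue ADD r4<-Add1 // r0:9,r1:6,r2:6,r3:4,r4:Add1,r5:2
cycle 2: issue MUL r5<-Mul1 // r0:9,r1:6,r2:6,r3:4,r4:Add1,r5:Mul1
cycle 3: issue ADD r0<-Add2 // r0:Add2,r1:6,r2:6,r3:4,r4:Add1,r5:Mul1
cycle 4: CDB Add1=12; issue SUB r0<-Add1 // r0:Add1,r1:6,r2:6,r3:4,r4:12,r5:Mul1
cycle 5: stall // r0:Add1,r1:6,r2:6,r3:4,r4:12,r5:Mul1
cycle 6: CDB Add2=10; issue ADD r4<-Add2 // r0:Add1,r1:6,r2:6,r3:4,r4:Add2,r5:Mul1
cycle 7: issue MUL r0<-Mul2 // r0:Mul2,r1:6,r2:6,r3:4,r4:Add2,r5:Mul1
cycle 8: CDB Mul1=72; issue MUL r2<-Mul1 // r0:Mul2,r1:6,r2:Mul1,r3:4,r4:Add2,r5:72
cycle 9: CDB Add2=12; stall // r0:Mul2,r1:6,r2:Mul1,r3:4,r4:12,r5:72
cycle 10: stall // r0:Mul2,r1:6,r2:Mul1,r3:4,r4:12,r5:72
cycle 11: CDB Add1=68; stall // r0:Mul2,r1:6,r2:Mul1,r3:4,r4:12,r5:72
cycle 12: CDB Mul2=432; issue MUL r3<-Mul2 // r0:432,r1:6,r2:Mul1,r3:Mul2,r4:12,r5:72
cycle 13: issue SUB r5<-Add1 // r0:432,r1:6,r2:Mul1,r3:Mul2,r4:12,r5:Add1
cycle 14: - // r0:432,r1:6,r2:Mul1,r3:Mul2,r4:12,r5:Add1
cycle 15: - // r0:432,r1:6,r2:Mul1,r3:Mul2,r4:12,r5:Add1
cycle 16: CDB Mul1=2592 // r0:432,r1:6,r2:2592,r3:Mul2,r4:12,r5:Add1
cycle 17: - // r0:432,r1:6,r2:2592,r3:Mul2,r4:12,r5:Add1
cycle 18: - // r0:432,r1:6,r2:2592,r3:Mul2,r4:12,r5:Add1
cycle 19: - // r0:432,r1:6,r2:2592,r3:Mul2,r4:12,r5:Add1
cycle 20: CDB Mul2=186624 // r0:432,r1:6,r2:2592,r3:186624,r4:12,r5:Add1
cycle 21: - // r0:432,r1:6,r2:2592,r3:186624,r4:12,r5:Add1
cycle 22: - // r0:432,r1:6,r2:2592,r3:186624,r4:12,r5:Add1

STATUS = VALUE 2592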